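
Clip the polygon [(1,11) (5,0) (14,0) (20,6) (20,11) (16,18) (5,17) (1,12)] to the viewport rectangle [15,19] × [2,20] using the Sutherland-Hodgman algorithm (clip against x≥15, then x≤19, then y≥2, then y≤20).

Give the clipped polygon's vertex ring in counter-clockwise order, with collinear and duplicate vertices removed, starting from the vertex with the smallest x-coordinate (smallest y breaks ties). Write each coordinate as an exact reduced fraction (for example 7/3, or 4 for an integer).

1. After x ≥ 15: [(15,1) (20,6) (20,11) (16,18) (15,197/11)]
2. After x ≤ 19: [(15,1) (19,5) (19,51/4) (16,18) (15,197/11)]
3. After y ≥ 2: [(15,2) (16,2) (19,5) (19,51/4) (16,18) (15,197/11)]
4. After y ≤ 20: [(15,2) (16,2) (19,5) (19,51/4) (16,18) (15,197/11)]
5. Canonical ring: [(15,2) (16,2) (19,5) (19,51/4) (16,18) (15,197/11)]

Clipped polygon: [(15,2) (16,2) (19,5) (19,51/4) (16,18) (15,197/11)]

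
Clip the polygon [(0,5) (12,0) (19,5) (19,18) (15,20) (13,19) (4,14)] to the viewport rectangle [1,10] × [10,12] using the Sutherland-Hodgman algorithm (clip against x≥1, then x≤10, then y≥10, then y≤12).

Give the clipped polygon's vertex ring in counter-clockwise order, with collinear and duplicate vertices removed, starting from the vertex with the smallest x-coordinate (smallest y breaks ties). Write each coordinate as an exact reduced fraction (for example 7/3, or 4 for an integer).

1. After x ≥ 1: [(1,29/4) (1,55/12) (12,0) (19,5) (19,18) (15,20) (13,19) (4,14)]
2. After x ≤ 10: [(1,29/4) (1,55/12) (10,5/6) (10,52/3) (4,14)]
3. After y ≥ 10: [(20/9,10) (10,10) (10,52/3) (4,14)]
4. After y ≤ 12: [(28/9,12) (20/9,10) (10,10) (10,12)]
5. Canonical ring: [(20/9,10) (10,10) (10,12) (28/9,12)]

Clipped polygon: [(20/9,10) (10,10) (10,12) (28/9,12)]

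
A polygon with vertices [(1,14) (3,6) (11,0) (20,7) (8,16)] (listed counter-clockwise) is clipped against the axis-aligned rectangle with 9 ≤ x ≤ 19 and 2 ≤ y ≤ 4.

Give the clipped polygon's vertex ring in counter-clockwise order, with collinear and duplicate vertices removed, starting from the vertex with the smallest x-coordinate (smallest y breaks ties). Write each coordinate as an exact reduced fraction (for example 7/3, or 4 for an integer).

1. After x ≥ 9: [(9,3/2) (11,0) (20,7) (9,61/4)]
2. After x ≤ 19: [(9,3/2) (11,0) (19,56/9) (19,31/4) (9,61/4)]
3. After y ≥ 2: [(9,2) (95/7,2) (19,56/9) (19,31/4) (9,61/4)]
4. After y ≤ 4: [(9,4) (9,2) (95/7,2) (113/7,4)]
5. Canonical ring: [(9,2) (95/7,2) (113/7,4) (9,4)]

Clipped polygon: [(9,2) (95/7,2) (113/7,4) (9,4)]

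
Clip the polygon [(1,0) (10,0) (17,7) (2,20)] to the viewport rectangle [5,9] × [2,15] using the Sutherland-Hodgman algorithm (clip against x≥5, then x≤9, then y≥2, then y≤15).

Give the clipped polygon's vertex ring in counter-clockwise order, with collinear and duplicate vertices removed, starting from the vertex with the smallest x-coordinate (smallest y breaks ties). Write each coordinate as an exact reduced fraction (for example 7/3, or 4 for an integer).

1. After x ≥ 5: [(5,0) (10,0) (17,7) (5,87/5)]
2. After x ≤ 9: [(5,0) (9,0) (9,209/15) (5,87/5)]
3. After y ≥ 2: [(5,2) (9,2) (9,209/15) (5,87/5)]
4. After y ≤ 15: [(5,15) (5,2) (9,2) (9,209/15) (101/13,15)]
5. Canonical ring: [(5,2) (9,2) (9,209/15) (101/13,15) (5,15)]

Clipped polygon: [(5,2) (9,2) (9,209/15) (101/13,15) (5,15)]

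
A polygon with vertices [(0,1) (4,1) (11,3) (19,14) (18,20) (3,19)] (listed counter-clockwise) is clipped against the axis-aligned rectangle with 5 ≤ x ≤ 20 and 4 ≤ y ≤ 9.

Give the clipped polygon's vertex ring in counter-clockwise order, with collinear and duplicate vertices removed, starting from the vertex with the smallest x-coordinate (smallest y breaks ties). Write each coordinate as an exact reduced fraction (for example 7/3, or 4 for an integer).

1. After x ≥ 5: [(5,9/7) (11,3) (19,14) (18,20) (5,287/15)]
2. After x ≤ 20: [(5,9/7) (11,3) (19,14) (18,20) (5,287/15)]
3. After y ≥ 4: [(5,4) (129/11,4) (19,14) (18,20) (5,287/15)]
4. After y ≤ 9: [(5,9) (5,4) (129/11,4) (169/11,9)]
5. Canonical ring: [(5,4) (129/11,4) (169/11,9) (5,9)]

Clipped polygon: [(5,4) (129/11,4) (169/11,9) (5,9)]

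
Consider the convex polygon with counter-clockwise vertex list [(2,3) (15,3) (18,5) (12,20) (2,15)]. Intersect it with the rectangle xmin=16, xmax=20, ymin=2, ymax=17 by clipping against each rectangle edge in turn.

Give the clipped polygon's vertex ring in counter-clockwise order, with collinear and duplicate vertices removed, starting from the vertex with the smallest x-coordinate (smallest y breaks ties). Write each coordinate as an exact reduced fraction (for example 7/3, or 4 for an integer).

1. After x ≥ 16: [(16,11/3) (18,5) (16,10)]
2. After x ≤ 20: [(16,11/3) (18,5) (16,10)]
3. After y ≥ 2: [(16,11/3) (18,5) (16,10)]
4. After y ≤ 17: [(16,11/3) (18,5) (16,10)]
5. Canonical ring: [(16,11/3) (18,5) (16,10)]

Clipped polygon: [(16,11/3) (18,5) (16,10)]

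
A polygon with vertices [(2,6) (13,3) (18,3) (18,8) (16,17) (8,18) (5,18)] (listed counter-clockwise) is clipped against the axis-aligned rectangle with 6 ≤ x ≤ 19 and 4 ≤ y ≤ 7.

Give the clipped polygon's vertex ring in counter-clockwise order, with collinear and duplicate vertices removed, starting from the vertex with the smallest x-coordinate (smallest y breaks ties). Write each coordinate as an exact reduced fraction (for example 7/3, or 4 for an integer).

Clipped polygon: [(6,54/11) (28/3,4) (18,4) (18,7) (6,7)]

1. After x ≥ 6: [(6,54/11) (13,3) (18,3) (18,8) (16,17) (8,18) (6,18)]
2. After x ≤ 19: [(6,54/11) (13,3) (18,3) (18,8) (16,17) (8,18) (6,18)]
3. After y ≥ 4: [(6,54/11) (28/3,4) (18,4) (18,8) (16,17) (8,18) (6,18)]
4. After y ≤ 7: [(6,7) (6,54/11) (28/3,4) (18,4) (18,7)]
5. Canonical ring: [(6,54/11) (28/3,4) (18,4) (18,7) (6,7)]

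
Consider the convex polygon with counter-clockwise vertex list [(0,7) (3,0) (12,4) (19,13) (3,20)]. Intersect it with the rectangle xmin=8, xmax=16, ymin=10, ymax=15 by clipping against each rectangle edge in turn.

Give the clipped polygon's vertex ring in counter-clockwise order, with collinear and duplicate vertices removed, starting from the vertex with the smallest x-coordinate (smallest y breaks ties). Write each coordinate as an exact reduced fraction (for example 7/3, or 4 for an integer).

1. After x ≥ 8: [(8,20/9) (12,4) (19,13) (8,285/16)]
2. After x ≤ 16: [(8,20/9) (12,4) (16,64/7) (16,229/16) (8,285/16)]
3. After y ≥ 10: [(8,10) (16,10) (16,229/16) (8,285/16)]
4. After y ≤ 15: [(8,15) (8,10) (16,10) (16,229/16) (101/7,15)]
5. Canonical ring: [(8,10) (16,10) (16,229/16) (101/7,15) (8,15)]

Clipped polygon: [(8,10) (16,10) (16,229/16) (101/7,15) (8,15)]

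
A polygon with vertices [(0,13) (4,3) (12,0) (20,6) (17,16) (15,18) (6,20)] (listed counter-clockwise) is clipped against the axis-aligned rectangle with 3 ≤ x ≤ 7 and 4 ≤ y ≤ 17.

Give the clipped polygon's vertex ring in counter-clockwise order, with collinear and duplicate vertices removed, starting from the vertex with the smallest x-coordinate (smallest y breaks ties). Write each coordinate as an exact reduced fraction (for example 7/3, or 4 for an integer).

Clipped polygon: [(3,11/2) (18/5,4) (7,4) (7,17) (24/7,17) (3,33/2)]

1. After x ≥ 3: [(3,33/2) (3,11/2) (4,3) (12,0) (20,6) (17,16) (15,18) (6,20)]
2. After x ≤ 7: [(3,33/2) (3,11/2) (4,3) (7,15/8) (7,178/9) (6,20)]
3. After y ≥ 4: [(3,33/2) (3,11/2) (18/5,4) (7,4) (7,178/9) (6,20)]
4. After y ≤ 17: [(24/7,17) (3,33/2) (3,11/2) (18/5,4) (7,4) (7,17)]
5. Canonical ring: [(3,11/2) (18/5,4) (7,4) (7,17) (24/7,17) (3,33/2)]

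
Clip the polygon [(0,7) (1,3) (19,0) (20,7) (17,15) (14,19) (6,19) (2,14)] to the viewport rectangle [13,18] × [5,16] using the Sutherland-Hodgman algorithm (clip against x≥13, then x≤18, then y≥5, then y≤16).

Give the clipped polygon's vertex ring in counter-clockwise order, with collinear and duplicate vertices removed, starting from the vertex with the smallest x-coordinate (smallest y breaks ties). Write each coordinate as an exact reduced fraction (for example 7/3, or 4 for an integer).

1. After x ≥ 13: [(13,1) (19,0) (20,7) (17,15) (14,19) (13,19)]
2. After x ≤ 18: [(13,1) (18,1/6) (18,37/3) (17,15) (14,19) (13,19)]
3. After y ≥ 5: [(13,5) (18,5) (18,37/3) (17,15) (14,19) (13,19)]
4. After y ≤ 16: [(13,16) (13,5) (18,5) (18,37/3) (17,15) (65/4,16)]
5. Canonical ring: [(13,5) (18,5) (18,37/3) (17,15) (65/4,16) (13,16)]

Clipped polygon: [(13,5) (18,5) (18,37/3) (17,15) (65/4,16) (13,16)]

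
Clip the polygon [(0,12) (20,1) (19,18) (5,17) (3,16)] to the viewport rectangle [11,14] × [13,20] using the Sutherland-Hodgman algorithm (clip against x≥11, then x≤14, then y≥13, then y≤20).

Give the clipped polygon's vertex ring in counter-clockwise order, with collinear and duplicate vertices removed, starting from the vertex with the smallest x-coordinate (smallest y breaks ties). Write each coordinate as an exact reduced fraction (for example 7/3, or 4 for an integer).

Clipped polygon: [(11,13) (14,13) (14,247/14) (11,122/7)]

1. After x ≥ 11: [(11,119/20) (20,1) (19,18) (11,122/7)]
2. After x ≤ 14: [(11,119/20) (14,43/10) (14,247/14) (11,122/7)]
3. After y ≥ 13: [(11,13) (14,13) (14,247/14) (11,122/7)]
4. After y ≤ 20: [(11,13) (14,13) (14,247/14) (11,122/7)]
5. Canonical ring: [(11,13) (14,13) (14,247/14) (11,122/7)]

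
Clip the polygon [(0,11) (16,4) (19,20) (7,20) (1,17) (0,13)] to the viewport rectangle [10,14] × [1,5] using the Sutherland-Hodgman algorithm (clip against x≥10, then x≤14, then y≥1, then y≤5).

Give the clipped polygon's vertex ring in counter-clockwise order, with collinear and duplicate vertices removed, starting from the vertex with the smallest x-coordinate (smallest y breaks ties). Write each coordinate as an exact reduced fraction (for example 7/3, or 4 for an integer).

Clipped polygon: [(96/7,5) (14,39/8) (14,5)]

1. After x ≥ 10: [(10,53/8) (16,4) (19,20) (10,20)]
2. After x ≤ 14: [(10,53/8) (14,39/8) (14,20) (10,20)]
3. After y ≥ 1: [(10,53/8) (14,39/8) (14,20) (10,20)]
4. After y ≤ 5: [(96/7,5) (14,39/8) (14,5)]
5. Canonical ring: [(96/7,5) (14,39/8) (14,5)]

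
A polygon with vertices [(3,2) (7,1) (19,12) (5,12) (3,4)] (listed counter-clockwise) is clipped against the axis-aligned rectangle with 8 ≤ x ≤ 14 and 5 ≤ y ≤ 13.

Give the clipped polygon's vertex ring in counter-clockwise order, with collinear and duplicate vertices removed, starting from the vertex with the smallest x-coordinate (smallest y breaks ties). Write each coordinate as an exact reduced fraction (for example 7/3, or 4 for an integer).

1. After x ≥ 8: [(8,23/12) (19,12) (8,12)]
2. After x ≤ 14: [(8,23/12) (14,89/12) (14,12) (8,12)]
3. After y ≥ 5: [(8,5) (125/11,5) (14,89/12) (14,12) (8,12)]
4. After y ≤ 13: [(8,5) (125/11,5) (14,89/12) (14,12) (8,12)]
5. Canonical ring: [(8,5) (125/11,5) (14,89/12) (14,12) (8,12)]

Clipped polygon: [(8,5) (125/11,5) (14,89/12) (14,12) (8,12)]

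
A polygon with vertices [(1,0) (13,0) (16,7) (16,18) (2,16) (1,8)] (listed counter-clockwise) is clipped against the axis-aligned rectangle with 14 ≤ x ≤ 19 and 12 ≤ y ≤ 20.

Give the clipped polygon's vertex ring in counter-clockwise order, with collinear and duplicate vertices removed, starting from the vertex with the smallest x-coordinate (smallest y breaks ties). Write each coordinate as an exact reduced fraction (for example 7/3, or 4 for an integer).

Clipped polygon: [(14,12) (16,12) (16,18) (14,124/7)]

1. After x ≥ 14: [(14,7/3) (16,7) (16,18) (14,124/7)]
2. After x ≤ 19: [(14,7/3) (16,7) (16,18) (14,124/7)]
3. After y ≥ 12: [(14,12) (16,12) (16,18) (14,124/7)]
4. After y ≤ 20: [(14,12) (16,12) (16,18) (14,124/7)]
5. Canonical ring: [(14,12) (16,12) (16,18) (14,124/7)]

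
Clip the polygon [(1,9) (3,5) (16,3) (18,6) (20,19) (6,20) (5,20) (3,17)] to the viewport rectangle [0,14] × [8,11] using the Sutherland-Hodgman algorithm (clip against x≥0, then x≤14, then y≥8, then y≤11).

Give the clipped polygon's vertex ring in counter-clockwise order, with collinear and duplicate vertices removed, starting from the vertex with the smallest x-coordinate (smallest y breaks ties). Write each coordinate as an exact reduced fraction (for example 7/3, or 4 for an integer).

Clipped polygon: [(1,9) (3/2,8) (14,8) (14,11) (3/2,11)]

1. After x ≥ 0: [(1,9) (3,5) (16,3) (18,6) (20,19) (6,20) (5,20) (3,17)]
2. After x ≤ 14: [(1,9) (3,5) (14,43/13) (14,136/7) (6,20) (5,20) (3,17)]
3. After y ≥ 8: [(1,9) (3/2,8) (14,8) (14,136/7) (6,20) (5,20) (3,17)]
4. After y ≤ 11: [(3/2,11) (1,9) (3/2,8) (14,8) (14,11)]
5. Canonical ring: [(1,9) (3/2,8) (14,8) (14,11) (3/2,11)]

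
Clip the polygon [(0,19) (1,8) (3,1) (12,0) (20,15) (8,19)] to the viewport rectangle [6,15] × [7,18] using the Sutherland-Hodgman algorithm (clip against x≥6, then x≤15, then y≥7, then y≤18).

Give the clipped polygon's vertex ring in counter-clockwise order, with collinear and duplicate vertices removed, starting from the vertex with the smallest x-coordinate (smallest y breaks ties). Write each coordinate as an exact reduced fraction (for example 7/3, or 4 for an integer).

Clipped polygon: [(6,7) (15,7) (15,50/3) (11,18) (6,18)]

1. After x ≥ 6: [(6,19) (6,2/3) (12,0) (20,15) (8,19)]
2. After x ≤ 15: [(6,19) (6,2/3) (12,0) (15,45/8) (15,50/3) (8,19)]
3. After y ≥ 7: [(6,19) (6,7) (15,7) (15,50/3) (8,19)]
4. After y ≤ 18: [(6,18) (6,7) (15,7) (15,50/3) (11,18)]
5. Canonical ring: [(6,7) (15,7) (15,50/3) (11,18) (6,18)]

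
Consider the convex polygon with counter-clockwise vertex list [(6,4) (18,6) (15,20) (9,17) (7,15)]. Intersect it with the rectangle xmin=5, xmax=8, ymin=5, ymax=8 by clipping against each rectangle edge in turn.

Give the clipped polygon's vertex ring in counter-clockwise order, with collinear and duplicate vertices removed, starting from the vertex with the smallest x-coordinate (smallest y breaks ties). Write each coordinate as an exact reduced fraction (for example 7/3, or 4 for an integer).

Clipped polygon: [(67/11,5) (8,5) (8,8) (70/11,8)]

1. After x ≥ 5: [(6,4) (18,6) (15,20) (9,17) (7,15)]
2. After x ≤ 8: [(6,4) (8,13/3) (8,16) (7,15)]
3. After y ≥ 5: [(67/11,5) (8,5) (8,16) (7,15)]
4. After y ≤ 8: [(70/11,8) (67/11,5) (8,5) (8,8)]
5. Canonical ring: [(67/11,5) (8,5) (8,8) (70/11,8)]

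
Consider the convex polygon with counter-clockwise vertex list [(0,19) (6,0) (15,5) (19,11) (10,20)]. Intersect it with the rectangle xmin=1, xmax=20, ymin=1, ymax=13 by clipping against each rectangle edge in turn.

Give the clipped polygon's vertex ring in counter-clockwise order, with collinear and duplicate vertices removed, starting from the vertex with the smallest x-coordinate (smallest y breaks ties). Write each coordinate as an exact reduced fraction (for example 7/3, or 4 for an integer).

1. After x ≥ 1: [(1,191/10) (1,95/6) (6,0) (15,5) (19,11) (10,20)]
2. After x ≤ 20: [(1,191/10) (1,95/6) (6,0) (15,5) (19,11) (10,20)]
3. After y ≥ 1: [(1,191/10) (1,95/6) (108/19,1) (39/5,1) (15,5) (19,11) (10,20)]
4. After y ≤ 13: [(36/19,13) (108/19,1) (39/5,1) (15,5) (19,11) (17,13)]
5. Canonical ring: [(36/19,13) (108/19,1) (39/5,1) (15,5) (19,11) (17,13)]

Clipped polygon: [(36/19,13) (108/19,1) (39/5,1) (15,5) (19,11) (17,13)]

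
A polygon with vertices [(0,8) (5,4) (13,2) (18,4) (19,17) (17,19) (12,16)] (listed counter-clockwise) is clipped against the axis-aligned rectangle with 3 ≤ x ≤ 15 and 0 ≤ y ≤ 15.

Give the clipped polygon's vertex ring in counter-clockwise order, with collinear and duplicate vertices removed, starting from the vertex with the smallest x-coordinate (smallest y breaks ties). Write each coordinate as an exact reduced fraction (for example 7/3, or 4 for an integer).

Clipped polygon: [(3,28/5) (5,4) (13,2) (15,14/5) (15,15) (21/2,15) (3,10)]

1. After x ≥ 3: [(3,10) (3,28/5) (5,4) (13,2) (18,4) (19,17) (17,19) (12,16)]
2. After x ≤ 15: [(3,10) (3,28/5) (5,4) (13,2) (15,14/5) (15,89/5) (12,16)]
3. After y ≥ 0: [(3,10) (3,28/5) (5,4) (13,2) (15,14/5) (15,89/5) (12,16)]
4. After y ≤ 15: [(21/2,15) (3,10) (3,28/5) (5,4) (13,2) (15,14/5) (15,15)]
5. Canonical ring: [(3,28/5) (5,4) (13,2) (15,14/5) (15,15) (21/2,15) (3,10)]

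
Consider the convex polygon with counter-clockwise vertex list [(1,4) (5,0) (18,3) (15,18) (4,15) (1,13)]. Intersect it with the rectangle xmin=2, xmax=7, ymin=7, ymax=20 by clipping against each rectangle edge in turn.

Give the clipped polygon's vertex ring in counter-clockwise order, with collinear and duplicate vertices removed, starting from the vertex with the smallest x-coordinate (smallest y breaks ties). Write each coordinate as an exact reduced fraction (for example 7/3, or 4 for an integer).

Clipped polygon: [(2,7) (7,7) (7,174/11) (4,15) (2,41/3)]

1. After x ≥ 2: [(2,3) (5,0) (18,3) (15,18) (4,15) (2,41/3)]
2. After x ≤ 7: [(2,3) (5,0) (7,6/13) (7,174/11) (4,15) (2,41/3)]
3. After y ≥ 7: [(2,7) (7,7) (7,174/11) (4,15) (2,41/3)]
4. After y ≤ 20: [(2,7) (7,7) (7,174/11) (4,15) (2,41/3)]
5. Canonical ring: [(2,7) (7,7) (7,174/11) (4,15) (2,41/3)]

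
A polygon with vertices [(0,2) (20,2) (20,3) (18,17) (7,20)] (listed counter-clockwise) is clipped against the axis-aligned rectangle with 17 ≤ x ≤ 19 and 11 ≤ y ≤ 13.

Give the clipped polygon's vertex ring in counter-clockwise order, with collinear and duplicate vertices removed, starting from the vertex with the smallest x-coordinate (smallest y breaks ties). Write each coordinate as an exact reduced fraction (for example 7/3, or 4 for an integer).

Clipped polygon: [(17,11) (132/7,11) (130/7,13) (17,13)]

1. After x ≥ 17: [(17,2) (20,2) (20,3) (18,17) (17,190/11)]
2. After x ≤ 19: [(17,2) (19,2) (19,10) (18,17) (17,190/11)]
3. After y ≥ 11: [(17,11) (132/7,11) (18,17) (17,190/11)]
4. After y ≤ 13: [(17,13) (17,11) (132/7,11) (130/7,13)]
5. Canonical ring: [(17,11) (132/7,11) (130/7,13) (17,13)]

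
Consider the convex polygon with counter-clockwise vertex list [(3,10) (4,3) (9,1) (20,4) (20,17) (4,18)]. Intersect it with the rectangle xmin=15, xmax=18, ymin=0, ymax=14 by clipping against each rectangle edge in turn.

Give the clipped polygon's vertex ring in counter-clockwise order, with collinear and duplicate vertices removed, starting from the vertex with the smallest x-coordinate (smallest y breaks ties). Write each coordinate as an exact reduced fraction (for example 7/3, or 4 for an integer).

1. After x ≥ 15: [(15,29/11) (20,4) (20,17) (15,277/16)]
2. After x ≤ 18: [(15,29/11) (18,38/11) (18,137/8) (15,277/16)]
3. After y ≥ 0: [(15,29/11) (18,38/11) (18,137/8) (15,277/16)]
4. After y ≤ 14: [(15,14) (15,29/11) (18,38/11) (18,14)]
5. Canonical ring: [(15,29/11) (18,38/11) (18,14) (15,14)]

Clipped polygon: [(15,29/11) (18,38/11) (18,14) (15,14)]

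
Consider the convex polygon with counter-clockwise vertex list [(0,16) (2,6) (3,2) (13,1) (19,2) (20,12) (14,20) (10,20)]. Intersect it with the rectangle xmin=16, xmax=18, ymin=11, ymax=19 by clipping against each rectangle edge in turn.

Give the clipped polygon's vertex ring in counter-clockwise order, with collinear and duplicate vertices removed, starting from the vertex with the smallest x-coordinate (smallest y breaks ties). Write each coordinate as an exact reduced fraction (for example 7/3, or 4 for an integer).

1. After x ≥ 16: [(16,3/2) (19,2) (20,12) (16,52/3)]
2. After x ≤ 18: [(16,3/2) (18,11/6) (18,44/3) (16,52/3)]
3. After y ≥ 11: [(16,11) (18,11) (18,44/3) (16,52/3)]
4. After y ≤ 19: [(16,11) (18,11) (18,44/3) (16,52/3)]
5. Canonical ring: [(16,11) (18,11) (18,44/3) (16,52/3)]

Clipped polygon: [(16,11) (18,11) (18,44/3) (16,52/3)]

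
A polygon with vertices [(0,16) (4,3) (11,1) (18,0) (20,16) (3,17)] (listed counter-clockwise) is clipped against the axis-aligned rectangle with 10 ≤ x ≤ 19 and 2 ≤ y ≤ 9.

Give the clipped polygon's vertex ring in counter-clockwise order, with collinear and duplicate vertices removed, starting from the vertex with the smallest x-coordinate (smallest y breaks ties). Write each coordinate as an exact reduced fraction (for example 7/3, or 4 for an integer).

1. After x ≥ 10: [(10,9/7) (11,1) (18,0) (20,16) (10,282/17)]
2. After x ≤ 19: [(10,9/7) (11,1) (18,0) (19,8) (19,273/17) (10,282/17)]
3. After y ≥ 2: [(10,2) (73/4,2) (19,8) (19,273/17) (10,282/17)]
4. After y ≤ 9: [(10,9) (10,2) (73/4,2) (19,8) (19,9)]
5. Canonical ring: [(10,2) (73/4,2) (19,8) (19,9) (10,9)]

Clipped polygon: [(10,2) (73/4,2) (19,8) (19,9) (10,9)]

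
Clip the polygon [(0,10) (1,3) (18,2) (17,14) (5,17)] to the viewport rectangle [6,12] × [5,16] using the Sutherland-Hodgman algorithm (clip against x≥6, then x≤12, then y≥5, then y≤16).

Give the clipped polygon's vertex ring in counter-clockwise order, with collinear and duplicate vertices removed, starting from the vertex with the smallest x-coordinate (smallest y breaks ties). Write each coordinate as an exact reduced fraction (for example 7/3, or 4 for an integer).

Clipped polygon: [(6,5) (12,5) (12,61/4) (9,16) (6,16)]

1. After x ≥ 6: [(6,46/17) (18,2) (17,14) (6,67/4)]
2. After x ≤ 12: [(6,46/17) (12,40/17) (12,61/4) (6,67/4)]
3. After y ≥ 5: [(6,5) (12,5) (12,61/4) (6,67/4)]
4. After y ≤ 16: [(6,16) (6,5) (12,5) (12,61/4) (9,16)]
5. Canonical ring: [(6,5) (12,5) (12,61/4) (9,16) (6,16)]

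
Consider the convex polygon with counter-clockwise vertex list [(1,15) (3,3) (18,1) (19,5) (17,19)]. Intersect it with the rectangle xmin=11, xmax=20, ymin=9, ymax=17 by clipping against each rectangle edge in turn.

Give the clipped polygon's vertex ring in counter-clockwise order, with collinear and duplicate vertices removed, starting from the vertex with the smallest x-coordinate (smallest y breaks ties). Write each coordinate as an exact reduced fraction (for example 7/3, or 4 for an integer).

Clipped polygon: [(11,9) (129/7,9) (121/7,17) (11,17)]

1. After x ≥ 11: [(11,35/2) (11,29/15) (18,1) (19,5) (17,19)]
2. After x ≤ 20: [(11,35/2) (11,29/15) (18,1) (19,5) (17,19)]
3. After y ≥ 9: [(11,35/2) (11,9) (129/7,9) (17,19)]
4. After y ≤ 17: [(11,17) (11,9) (129/7,9) (121/7,17)]
5. Canonical ring: [(11,9) (129/7,9) (121/7,17) (11,17)]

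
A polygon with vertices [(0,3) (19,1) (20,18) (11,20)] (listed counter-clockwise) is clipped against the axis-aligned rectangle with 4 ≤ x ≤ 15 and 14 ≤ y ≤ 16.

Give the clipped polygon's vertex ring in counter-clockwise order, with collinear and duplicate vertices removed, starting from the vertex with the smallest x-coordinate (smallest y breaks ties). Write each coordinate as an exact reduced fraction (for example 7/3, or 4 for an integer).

Clipped polygon: [(121/17,14) (15,14) (15,16) (143/17,16)]

1. After x ≥ 4: [(4,101/11) (4,49/19) (19,1) (20,18) (11,20)]
2. After x ≤ 15: [(4,101/11) (4,49/19) (15,27/19) (15,172/9) (11,20)]
3. After y ≥ 14: [(121/17,14) (15,14) (15,172/9) (11,20)]
4. After y ≤ 16: [(143/17,16) (121/17,14) (15,14) (15,16)]
5. Canonical ring: [(121/17,14) (15,14) (15,16) (143/17,16)]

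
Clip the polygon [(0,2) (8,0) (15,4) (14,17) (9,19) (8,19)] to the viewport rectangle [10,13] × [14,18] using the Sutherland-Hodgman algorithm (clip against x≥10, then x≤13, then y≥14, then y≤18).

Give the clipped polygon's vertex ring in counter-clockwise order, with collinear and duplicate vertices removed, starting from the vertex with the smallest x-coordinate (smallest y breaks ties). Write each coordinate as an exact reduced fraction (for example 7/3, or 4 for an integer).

1. After x ≥ 10: [(10,8/7) (15,4) (14,17) (10,93/5)]
2. After x ≤ 13: [(10,8/7) (13,20/7) (13,87/5) (10,93/5)]
3. After y ≥ 14: [(10,14) (13,14) (13,87/5) (10,93/5)]
4. After y ≤ 18: [(10,18) (10,14) (13,14) (13,87/5) (23/2,18)]
5. Canonical ring: [(10,14) (13,14) (13,87/5) (23/2,18) (10,18)]

Clipped polygon: [(10,14) (13,14) (13,87/5) (23/2,18) (10,18)]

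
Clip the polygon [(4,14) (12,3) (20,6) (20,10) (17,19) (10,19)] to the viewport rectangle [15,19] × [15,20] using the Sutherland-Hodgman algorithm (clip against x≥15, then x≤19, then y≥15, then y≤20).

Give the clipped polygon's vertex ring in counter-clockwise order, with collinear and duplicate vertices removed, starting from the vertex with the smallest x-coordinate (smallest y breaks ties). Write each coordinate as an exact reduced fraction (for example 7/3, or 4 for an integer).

Clipped polygon: [(15,15) (55/3,15) (17,19) (15,19)]

1. After x ≥ 15: [(15,33/8) (20,6) (20,10) (17,19) (15,19)]
2. After x ≤ 19: [(15,33/8) (19,45/8) (19,13) (17,19) (15,19)]
3. After y ≥ 15: [(15,15) (55/3,15) (17,19) (15,19)]
4. After y ≤ 20: [(15,15) (55/3,15) (17,19) (15,19)]
5. Canonical ring: [(15,15) (55/3,15) (17,19) (15,19)]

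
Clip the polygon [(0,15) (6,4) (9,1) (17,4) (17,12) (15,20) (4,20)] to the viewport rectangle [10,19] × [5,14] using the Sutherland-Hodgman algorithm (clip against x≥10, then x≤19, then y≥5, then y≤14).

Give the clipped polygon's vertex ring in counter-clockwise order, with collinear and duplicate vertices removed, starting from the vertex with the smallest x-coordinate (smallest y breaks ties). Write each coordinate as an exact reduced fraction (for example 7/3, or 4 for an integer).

Clipped polygon: [(10,5) (17,5) (17,12) (33/2,14) (10,14)]

1. After x ≥ 10: [(10,11/8) (17,4) (17,12) (15,20) (10,20)]
2. After x ≤ 19: [(10,11/8) (17,4) (17,12) (15,20) (10,20)]
3. After y ≥ 5: [(10,5) (17,5) (17,12) (15,20) (10,20)]
4. After y ≤ 14: [(10,14) (10,5) (17,5) (17,12) (33/2,14)]
5. Canonical ring: [(10,5) (17,5) (17,12) (33/2,14) (10,14)]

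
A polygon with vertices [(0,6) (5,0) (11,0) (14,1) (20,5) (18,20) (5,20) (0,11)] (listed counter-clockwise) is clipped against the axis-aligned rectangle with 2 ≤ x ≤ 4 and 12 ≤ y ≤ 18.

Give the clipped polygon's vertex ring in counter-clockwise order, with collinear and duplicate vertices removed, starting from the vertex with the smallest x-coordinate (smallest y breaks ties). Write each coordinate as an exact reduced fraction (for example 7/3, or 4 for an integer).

1. After x ≥ 2: [(2,18/5) (5,0) (11,0) (14,1) (20,5) (18,20) (5,20) (2,73/5)]
2. After x ≤ 4: [(2,18/5) (4,6/5) (4,91/5) (2,73/5)]
3. After y ≥ 12: [(2,12) (4,12) (4,91/5) (2,73/5)]
4. After y ≤ 18: [(2,12) (4,12) (4,18) (35/9,18) (2,73/5)]
5. Canonical ring: [(2,12) (4,12) (4,18) (35/9,18) (2,73/5)]

Clipped polygon: [(2,12) (4,12) (4,18) (35/9,18) (2,73/5)]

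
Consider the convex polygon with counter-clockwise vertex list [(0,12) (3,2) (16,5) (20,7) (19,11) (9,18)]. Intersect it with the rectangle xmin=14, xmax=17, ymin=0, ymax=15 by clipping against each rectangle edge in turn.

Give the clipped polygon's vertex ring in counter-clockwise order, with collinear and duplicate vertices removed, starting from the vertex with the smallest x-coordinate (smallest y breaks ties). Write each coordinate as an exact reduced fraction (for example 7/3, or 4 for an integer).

1. After x ≥ 14: [(14,59/13) (16,5) (20,7) (19,11) (14,29/2)]
2. After x ≤ 17: [(14,59/13) (16,5) (17,11/2) (17,62/5) (14,29/2)]
3. After y ≥ 0: [(14,59/13) (16,5) (17,11/2) (17,62/5) (14,29/2)]
4. After y ≤ 15: [(14,59/13) (16,5) (17,11/2) (17,62/5) (14,29/2)]
5. Canonical ring: [(14,59/13) (16,5) (17,11/2) (17,62/5) (14,29/2)]

Clipped polygon: [(14,59/13) (16,5) (17,11/2) (17,62/5) (14,29/2)]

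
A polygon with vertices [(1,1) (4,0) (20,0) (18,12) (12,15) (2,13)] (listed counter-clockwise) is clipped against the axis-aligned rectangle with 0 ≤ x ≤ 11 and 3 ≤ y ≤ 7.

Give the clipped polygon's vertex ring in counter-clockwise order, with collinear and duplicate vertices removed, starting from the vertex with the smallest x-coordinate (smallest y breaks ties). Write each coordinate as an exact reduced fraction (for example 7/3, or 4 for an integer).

1. After x ≥ 0: [(1,1) (4,0) (20,0) (18,12) (12,15) (2,13)]
2. After x ≤ 11: [(1,1) (4,0) (11,0) (11,74/5) (2,13)]
3. After y ≥ 3: [(7/6,3) (11,3) (11,74/5) (2,13)]
4. After y ≤ 7: [(3/2,7) (7/6,3) (11,3) (11,7)]
5. Canonical ring: [(7/6,3) (11,3) (11,7) (3/2,7)]

Clipped polygon: [(7/6,3) (11,3) (11,7) (3/2,7)]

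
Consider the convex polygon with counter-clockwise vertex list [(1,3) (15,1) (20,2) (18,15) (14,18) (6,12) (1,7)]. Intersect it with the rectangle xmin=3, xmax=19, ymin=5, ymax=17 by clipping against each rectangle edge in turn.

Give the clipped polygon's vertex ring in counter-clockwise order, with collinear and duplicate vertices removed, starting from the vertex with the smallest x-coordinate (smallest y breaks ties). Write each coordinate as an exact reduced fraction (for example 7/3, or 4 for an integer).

1. After x ≥ 3: [(3,19/7) (15,1) (20,2) (18,15) (14,18) (6,12) (3,9)]
2. After x ≤ 19: [(3,19/7) (15,1) (19,9/5) (19,17/2) (18,15) (14,18) (6,12) (3,9)]
3. After y ≥ 5: [(3,5) (19,5) (19,17/2) (18,15) (14,18) (6,12) (3,9)]
4. After y ≤ 17: [(3,5) (19,5) (19,17/2) (18,15) (46/3,17) (38/3,17) (6,12) (3,9)]
5. Canonical ring: [(3,5) (19,5) (19,17/2) (18,15) (46/3,17) (38/3,17) (6,12) (3,9)]

Clipped polygon: [(3,5) (19,5) (19,17/2) (18,15) (46/3,17) (38/3,17) (6,12) (3,9)]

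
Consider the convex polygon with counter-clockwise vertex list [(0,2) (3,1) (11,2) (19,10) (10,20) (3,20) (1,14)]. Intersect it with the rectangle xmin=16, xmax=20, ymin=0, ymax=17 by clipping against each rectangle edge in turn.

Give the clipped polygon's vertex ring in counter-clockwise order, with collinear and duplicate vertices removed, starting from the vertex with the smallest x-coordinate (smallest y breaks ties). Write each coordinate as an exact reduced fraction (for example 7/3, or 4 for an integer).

1. After x ≥ 16: [(16,7) (19,10) (16,40/3)]
2. After x ≤ 20: [(16,7) (19,10) (16,40/3)]
3. After y ≥ 0: [(16,7) (19,10) (16,40/3)]
4. After y ≤ 17: [(16,7) (19,10) (16,40/3)]
5. Canonical ring: [(16,7) (19,10) (16,40/3)]

Clipped polygon: [(16,7) (19,10) (16,40/3)]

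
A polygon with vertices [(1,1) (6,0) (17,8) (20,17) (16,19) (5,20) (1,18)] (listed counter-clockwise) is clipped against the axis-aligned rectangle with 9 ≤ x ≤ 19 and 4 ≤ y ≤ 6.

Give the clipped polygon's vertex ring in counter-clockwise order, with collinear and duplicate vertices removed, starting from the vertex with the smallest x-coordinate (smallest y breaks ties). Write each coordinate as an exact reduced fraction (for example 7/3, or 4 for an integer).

Clipped polygon: [(9,4) (23/2,4) (57/4,6) (9,6)]

1. After x ≥ 9: [(9,24/11) (17,8) (20,17) (16,19) (9,216/11)]
2. After x ≤ 19: [(9,24/11) (17,8) (19,14) (19,35/2) (16,19) (9,216/11)]
3. After y ≥ 4: [(9,4) (23/2,4) (17,8) (19,14) (19,35/2) (16,19) (9,216/11)]
4. After y ≤ 6: [(9,6) (9,4) (23/2,4) (57/4,6)]
5. Canonical ring: [(9,4) (23/2,4) (57/4,6) (9,6)]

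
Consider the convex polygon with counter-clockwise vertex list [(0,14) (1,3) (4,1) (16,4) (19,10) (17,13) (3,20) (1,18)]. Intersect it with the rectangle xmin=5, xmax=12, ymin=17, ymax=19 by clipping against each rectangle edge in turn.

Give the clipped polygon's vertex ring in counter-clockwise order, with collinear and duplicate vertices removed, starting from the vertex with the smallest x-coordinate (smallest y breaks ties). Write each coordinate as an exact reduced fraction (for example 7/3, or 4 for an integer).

1. After x ≥ 5: [(5,5/4) (16,4) (19,10) (17,13) (5,19)]
2. After x ≤ 12: [(5,5/4) (12,3) (12,31/2) (5,19)]
3. After y ≥ 17: [(5,17) (9,17) (5,19)]
4. After y ≤ 19: [(5,17) (9,17) (5,19)]
5. Canonical ring: [(5,17) (9,17) (5,19)]

Clipped polygon: [(5,17) (9,17) (5,19)]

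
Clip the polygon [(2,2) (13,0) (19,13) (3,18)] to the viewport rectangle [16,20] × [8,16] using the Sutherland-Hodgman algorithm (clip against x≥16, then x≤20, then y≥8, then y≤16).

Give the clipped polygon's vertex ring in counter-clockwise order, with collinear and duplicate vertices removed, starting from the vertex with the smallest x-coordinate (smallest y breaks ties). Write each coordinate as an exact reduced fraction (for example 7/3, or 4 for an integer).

1. After x ≥ 16: [(16,13/2) (19,13) (16,223/16)]
2. After x ≤ 20: [(16,13/2) (19,13) (16,223/16)]
3. After y ≥ 8: [(16,8) (217/13,8) (19,13) (16,223/16)]
4. After y ≤ 16: [(16,8) (217/13,8) (19,13) (16,223/16)]
5. Canonical ring: [(16,8) (217/13,8) (19,13) (16,223/16)]

Clipped polygon: [(16,8) (217/13,8) (19,13) (16,223/16)]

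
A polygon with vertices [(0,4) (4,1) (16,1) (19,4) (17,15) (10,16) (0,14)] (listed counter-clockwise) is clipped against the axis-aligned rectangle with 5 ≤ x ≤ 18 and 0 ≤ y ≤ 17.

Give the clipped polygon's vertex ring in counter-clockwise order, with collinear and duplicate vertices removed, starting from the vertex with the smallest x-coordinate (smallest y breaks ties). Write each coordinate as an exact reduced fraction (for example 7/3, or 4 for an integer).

1. After x ≥ 5: [(5,1) (16,1) (19,4) (17,15) (10,16) (5,15)]
2. After x ≤ 18: [(5,1) (16,1) (18,3) (18,19/2) (17,15) (10,16) (5,15)]
3. After y ≥ 0: [(5,1) (16,1) (18,3) (18,19/2) (17,15) (10,16) (5,15)]
4. After y ≤ 17: [(5,1) (16,1) (18,3) (18,19/2) (17,15) (10,16) (5,15)]
5. Canonical ring: [(5,1) (16,1) (18,3) (18,19/2) (17,15) (10,16) (5,15)]

Clipped polygon: [(5,1) (16,1) (18,3) (18,19/2) (17,15) (10,16) (5,15)]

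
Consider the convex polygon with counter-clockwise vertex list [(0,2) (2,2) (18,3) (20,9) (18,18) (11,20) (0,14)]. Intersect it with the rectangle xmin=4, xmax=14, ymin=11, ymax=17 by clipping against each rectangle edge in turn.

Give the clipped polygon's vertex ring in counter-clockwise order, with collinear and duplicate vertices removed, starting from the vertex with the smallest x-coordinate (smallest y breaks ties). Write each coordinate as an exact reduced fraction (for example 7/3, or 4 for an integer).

Clipped polygon: [(4,11) (14,11) (14,17) (11/2,17) (4,178/11)]

1. After x ≥ 4: [(4,17/8) (18,3) (20,9) (18,18) (11,20) (4,178/11)]
2. After x ≤ 14: [(4,17/8) (14,11/4) (14,134/7) (11,20) (4,178/11)]
3. After y ≥ 11: [(4,11) (14,11) (14,134/7) (11,20) (4,178/11)]
4. After y ≤ 17: [(4,11) (14,11) (14,17) (11/2,17) (4,178/11)]
5. Canonical ring: [(4,11) (14,11) (14,17) (11/2,17) (4,178/11)]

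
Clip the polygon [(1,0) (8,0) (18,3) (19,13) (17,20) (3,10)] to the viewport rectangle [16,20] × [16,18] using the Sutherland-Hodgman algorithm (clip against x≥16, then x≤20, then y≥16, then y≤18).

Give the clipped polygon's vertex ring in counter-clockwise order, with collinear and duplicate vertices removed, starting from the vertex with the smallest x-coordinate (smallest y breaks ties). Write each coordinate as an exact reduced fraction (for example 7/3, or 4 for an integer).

1. After x ≥ 16: [(16,12/5) (18,3) (19,13) (17,20) (16,135/7)]
2. After x ≤ 20: [(16,12/5) (18,3) (19,13) (17,20) (16,135/7)]
3. After y ≥ 16: [(16,16) (127/7,16) (17,20) (16,135/7)]
4. After y ≤ 18: [(16,18) (16,16) (127/7,16) (123/7,18)]
5. Canonical ring: [(16,16) (127/7,16) (123/7,18) (16,18)]

Clipped polygon: [(16,16) (127/7,16) (123/7,18) (16,18)]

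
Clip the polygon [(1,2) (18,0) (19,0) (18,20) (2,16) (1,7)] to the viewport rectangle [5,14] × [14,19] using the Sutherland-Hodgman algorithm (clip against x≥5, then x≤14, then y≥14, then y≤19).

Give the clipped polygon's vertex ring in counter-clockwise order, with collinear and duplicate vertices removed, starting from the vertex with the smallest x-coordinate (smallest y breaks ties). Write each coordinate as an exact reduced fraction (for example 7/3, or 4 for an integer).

Clipped polygon: [(5,14) (14,14) (14,19) (5,67/4)]

1. After x ≥ 5: [(5,26/17) (18,0) (19,0) (18,20) (5,67/4)]
2. After x ≤ 14: [(5,26/17) (14,8/17) (14,19) (5,67/4)]
3. After y ≥ 14: [(5,14) (14,14) (14,19) (5,67/4)]
4. After y ≤ 19: [(5,14) (14,14) (14,19) (5,67/4)]
5. Canonical ring: [(5,14) (14,14) (14,19) (5,67/4)]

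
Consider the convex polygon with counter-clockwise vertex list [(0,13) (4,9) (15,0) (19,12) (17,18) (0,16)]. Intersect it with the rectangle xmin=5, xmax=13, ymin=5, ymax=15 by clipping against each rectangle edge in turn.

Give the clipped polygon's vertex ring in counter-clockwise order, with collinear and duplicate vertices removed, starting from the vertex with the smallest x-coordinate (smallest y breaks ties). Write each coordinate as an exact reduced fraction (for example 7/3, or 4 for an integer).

Clipped polygon: [(5,90/11) (80/9,5) (13,5) (13,15) (5,15)]

1. After x ≥ 5: [(5,90/11) (15,0) (19,12) (17,18) (5,282/17)]
2. After x ≤ 13: [(5,90/11) (13,18/11) (13,298/17) (5,282/17)]
3. After y ≥ 5: [(5,90/11) (80/9,5) (13,5) (13,298/17) (5,282/17)]
4. After y ≤ 15: [(5,15) (5,90/11) (80/9,5) (13,5) (13,15)]
5. Canonical ring: [(5,90/11) (80/9,5) (13,5) (13,15) (5,15)]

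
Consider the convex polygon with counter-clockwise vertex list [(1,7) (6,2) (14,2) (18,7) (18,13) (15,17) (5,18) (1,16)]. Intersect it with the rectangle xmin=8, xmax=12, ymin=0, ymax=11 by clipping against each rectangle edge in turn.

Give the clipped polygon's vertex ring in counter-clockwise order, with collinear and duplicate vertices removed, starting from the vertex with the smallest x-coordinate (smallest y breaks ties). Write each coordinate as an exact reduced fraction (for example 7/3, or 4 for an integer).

Clipped polygon: [(8,2) (12,2) (12,11) (8,11)]

1. After x ≥ 8: [(8,2) (14,2) (18,7) (18,13) (15,17) (8,177/10)]
2. After x ≤ 12: [(8,2) (12,2) (12,173/10) (8,177/10)]
3. After y ≥ 0: [(8,2) (12,2) (12,173/10) (8,177/10)]
4. After y ≤ 11: [(8,11) (8,2) (12,2) (12,11)]
5. Canonical ring: [(8,2) (12,2) (12,11) (8,11)]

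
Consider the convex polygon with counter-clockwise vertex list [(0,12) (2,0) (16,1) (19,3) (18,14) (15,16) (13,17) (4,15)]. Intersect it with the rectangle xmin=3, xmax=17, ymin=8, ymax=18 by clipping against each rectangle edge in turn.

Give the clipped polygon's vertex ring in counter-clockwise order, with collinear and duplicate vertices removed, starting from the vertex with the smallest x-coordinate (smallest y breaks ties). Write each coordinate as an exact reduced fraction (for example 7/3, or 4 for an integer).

1. After x ≥ 3: [(3,57/4) (3,1/14) (16,1) (19,3) (18,14) (15,16) (13,17) (4,15)]
2. After x ≤ 17: [(3,57/4) (3,1/14) (16,1) (17,5/3) (17,44/3) (15,16) (13,17) (4,15)]
3. After y ≥ 8: [(3,57/4) (3,8) (17,8) (17,44/3) (15,16) (13,17) (4,15)]
4. After y ≤ 18: [(3,57/4) (3,8) (17,8) (17,44/3) (15,16) (13,17) (4,15)]
5. Canonical ring: [(3,8) (17,8) (17,44/3) (15,16) (13,17) (4,15) (3,57/4)]

Clipped polygon: [(3,8) (17,8) (17,44/3) (15,16) (13,17) (4,15) (3,57/4)]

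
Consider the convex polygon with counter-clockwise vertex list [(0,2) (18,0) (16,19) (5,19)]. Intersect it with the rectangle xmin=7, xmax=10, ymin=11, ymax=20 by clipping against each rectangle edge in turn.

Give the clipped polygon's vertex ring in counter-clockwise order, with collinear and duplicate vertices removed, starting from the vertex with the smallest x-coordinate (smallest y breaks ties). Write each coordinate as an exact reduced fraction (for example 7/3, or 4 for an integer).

1. After x ≥ 7: [(7,11/9) (18,0) (16,19) (7,19)]
2. After x ≤ 10: [(7,11/9) (10,8/9) (10,19) (7,19)]
3. After y ≥ 11: [(7,11) (10,11) (10,19) (7,19)]
4. After y ≤ 20: [(7,11) (10,11) (10,19) (7,19)]
5. Canonical ring: [(7,11) (10,11) (10,19) (7,19)]

Clipped polygon: [(7,11) (10,11) (10,19) (7,19)]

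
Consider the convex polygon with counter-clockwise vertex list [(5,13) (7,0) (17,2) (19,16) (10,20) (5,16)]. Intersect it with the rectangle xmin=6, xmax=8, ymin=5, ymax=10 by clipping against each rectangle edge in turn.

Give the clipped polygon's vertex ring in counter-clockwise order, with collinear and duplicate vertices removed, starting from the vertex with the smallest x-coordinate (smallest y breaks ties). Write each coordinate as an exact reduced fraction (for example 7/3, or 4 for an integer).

Clipped polygon: [(6,13/2) (81/13,5) (8,5) (8,10) (6,10)]

1. After x ≥ 6: [(6,13/2) (7,0) (17,2) (19,16) (10,20) (6,84/5)]
2. After x ≤ 8: [(6,13/2) (7,0) (8,1/5) (8,92/5) (6,84/5)]
3. After y ≥ 5: [(6,13/2) (81/13,5) (8,5) (8,92/5) (6,84/5)]
4. After y ≤ 10: [(6,10) (6,13/2) (81/13,5) (8,5) (8,10)]
5. Canonical ring: [(6,13/2) (81/13,5) (8,5) (8,10) (6,10)]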